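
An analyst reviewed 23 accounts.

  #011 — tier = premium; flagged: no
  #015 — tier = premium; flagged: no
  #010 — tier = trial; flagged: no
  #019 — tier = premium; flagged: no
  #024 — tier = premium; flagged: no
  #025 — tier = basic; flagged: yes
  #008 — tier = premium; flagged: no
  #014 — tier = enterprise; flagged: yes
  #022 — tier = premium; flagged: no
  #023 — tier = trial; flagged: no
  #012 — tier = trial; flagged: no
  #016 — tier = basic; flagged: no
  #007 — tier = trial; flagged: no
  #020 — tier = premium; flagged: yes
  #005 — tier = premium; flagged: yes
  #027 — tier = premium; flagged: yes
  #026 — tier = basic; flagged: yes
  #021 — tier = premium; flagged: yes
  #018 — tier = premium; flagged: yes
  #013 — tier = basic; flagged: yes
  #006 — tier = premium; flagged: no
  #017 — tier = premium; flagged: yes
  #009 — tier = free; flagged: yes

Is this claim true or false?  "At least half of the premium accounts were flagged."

False

'At least half of the premium accounts were flagged' holds iff |A ∩ B| ≥ |A ∖ B|.
A (the restrictor) = {#011, #015, #019, #024, #008, #022, #020, #005, #027, #021, #018, #006, #017}, |A| = 13.
A ∩ B = {#020, #005, #027, #021, #018, #017}, so |A ∩ B| = 6.
A ∖ B = {#011, #015, #019, #024, #008, #022, #006}, so |A ∖ B| = 7.
6 < 7, so the statement is false.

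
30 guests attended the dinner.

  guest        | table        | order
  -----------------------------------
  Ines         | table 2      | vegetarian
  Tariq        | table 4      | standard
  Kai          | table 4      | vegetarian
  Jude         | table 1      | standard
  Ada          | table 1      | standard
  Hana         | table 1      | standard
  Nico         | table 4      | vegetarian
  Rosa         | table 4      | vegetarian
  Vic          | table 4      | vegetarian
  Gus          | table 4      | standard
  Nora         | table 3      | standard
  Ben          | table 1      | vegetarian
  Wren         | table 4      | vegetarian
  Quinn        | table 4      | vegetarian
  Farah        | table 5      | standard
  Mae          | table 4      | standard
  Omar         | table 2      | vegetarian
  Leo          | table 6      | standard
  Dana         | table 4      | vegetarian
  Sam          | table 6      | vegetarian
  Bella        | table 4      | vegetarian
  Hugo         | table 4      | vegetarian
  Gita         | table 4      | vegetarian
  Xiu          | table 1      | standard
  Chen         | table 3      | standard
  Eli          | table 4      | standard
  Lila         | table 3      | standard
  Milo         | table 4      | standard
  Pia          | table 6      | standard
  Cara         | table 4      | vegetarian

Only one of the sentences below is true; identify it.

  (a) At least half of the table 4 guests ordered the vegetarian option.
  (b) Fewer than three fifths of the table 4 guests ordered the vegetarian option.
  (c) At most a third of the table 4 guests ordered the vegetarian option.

|A| = 16, |A ∩ B| = 11, |A ∖ B| = 5.
(a) requires |A ∩ B| ≥ |A ∖ B|: true.
(b) requires |A ∩ B| / |A| < 3/5: false.
(c) requires |A ∩ B| / |A| ≤ 1/3: false.

(a)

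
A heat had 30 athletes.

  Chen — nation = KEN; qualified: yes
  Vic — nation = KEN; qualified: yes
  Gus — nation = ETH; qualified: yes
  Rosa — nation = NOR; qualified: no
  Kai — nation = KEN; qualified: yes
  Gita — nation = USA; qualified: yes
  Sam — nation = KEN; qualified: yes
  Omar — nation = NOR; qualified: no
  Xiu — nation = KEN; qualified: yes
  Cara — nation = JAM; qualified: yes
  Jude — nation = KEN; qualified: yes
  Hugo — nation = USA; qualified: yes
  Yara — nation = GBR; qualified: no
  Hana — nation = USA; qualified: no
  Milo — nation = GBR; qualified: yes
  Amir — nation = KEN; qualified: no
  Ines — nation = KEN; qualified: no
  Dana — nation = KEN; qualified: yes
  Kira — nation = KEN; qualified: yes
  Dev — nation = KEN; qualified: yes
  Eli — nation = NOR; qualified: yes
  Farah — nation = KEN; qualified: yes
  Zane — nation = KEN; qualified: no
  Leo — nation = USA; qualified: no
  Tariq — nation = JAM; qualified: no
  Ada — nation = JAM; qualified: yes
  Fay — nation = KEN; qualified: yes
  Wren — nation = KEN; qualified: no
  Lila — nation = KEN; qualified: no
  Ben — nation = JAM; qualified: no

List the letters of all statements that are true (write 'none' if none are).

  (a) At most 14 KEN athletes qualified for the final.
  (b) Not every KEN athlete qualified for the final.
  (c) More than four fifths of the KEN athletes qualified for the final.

(a), (b)

|A| = 16, |A ∩ B| = 11, |A ∖ B| = 5.
(a) |A ∩ B| ≤ 14: holds.
(b) A ⊄ B (|A ∖ B| ≥ 1): holds.
(c) |A ∩ B| / |A| > 4/5: fails.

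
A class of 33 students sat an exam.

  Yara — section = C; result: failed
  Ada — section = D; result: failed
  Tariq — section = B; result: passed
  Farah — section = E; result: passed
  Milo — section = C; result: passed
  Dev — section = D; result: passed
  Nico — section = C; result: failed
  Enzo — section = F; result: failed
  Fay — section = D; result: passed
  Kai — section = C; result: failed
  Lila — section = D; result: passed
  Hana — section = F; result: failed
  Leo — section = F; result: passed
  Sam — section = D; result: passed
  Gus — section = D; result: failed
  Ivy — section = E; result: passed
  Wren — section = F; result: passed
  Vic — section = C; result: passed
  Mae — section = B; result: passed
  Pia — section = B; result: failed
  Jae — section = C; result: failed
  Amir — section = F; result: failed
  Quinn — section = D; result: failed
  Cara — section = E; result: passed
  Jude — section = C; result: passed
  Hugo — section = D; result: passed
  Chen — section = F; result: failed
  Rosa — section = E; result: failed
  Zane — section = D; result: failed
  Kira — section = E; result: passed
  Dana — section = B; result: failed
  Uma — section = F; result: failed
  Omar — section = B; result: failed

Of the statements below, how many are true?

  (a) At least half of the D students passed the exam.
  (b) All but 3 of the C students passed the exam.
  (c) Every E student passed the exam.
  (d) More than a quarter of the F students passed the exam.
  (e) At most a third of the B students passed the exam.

(a) D: |A| = 9, |A ∩ B| = 5; needs |A ∩ B| ≥ |A ∖ B| — true.
(b) C: |A| = 7, |A ∩ B| = 3; needs |A ∖ B| = 3 — false.
(c) E: |A| = 5, |A ∩ B| = 4; needs A ⊆ B, i.e. every element of A is in B (|A ∖ B| = 0) — false.
(d) F: |A| = 7, |A ∩ B| = 2; needs |A ∩ B| / |A| > 1/4 — true.
(e) B: |A| = 5, |A ∩ B| = 2; needs |A ∩ B| / |A| ≤ 1/3 — false.

2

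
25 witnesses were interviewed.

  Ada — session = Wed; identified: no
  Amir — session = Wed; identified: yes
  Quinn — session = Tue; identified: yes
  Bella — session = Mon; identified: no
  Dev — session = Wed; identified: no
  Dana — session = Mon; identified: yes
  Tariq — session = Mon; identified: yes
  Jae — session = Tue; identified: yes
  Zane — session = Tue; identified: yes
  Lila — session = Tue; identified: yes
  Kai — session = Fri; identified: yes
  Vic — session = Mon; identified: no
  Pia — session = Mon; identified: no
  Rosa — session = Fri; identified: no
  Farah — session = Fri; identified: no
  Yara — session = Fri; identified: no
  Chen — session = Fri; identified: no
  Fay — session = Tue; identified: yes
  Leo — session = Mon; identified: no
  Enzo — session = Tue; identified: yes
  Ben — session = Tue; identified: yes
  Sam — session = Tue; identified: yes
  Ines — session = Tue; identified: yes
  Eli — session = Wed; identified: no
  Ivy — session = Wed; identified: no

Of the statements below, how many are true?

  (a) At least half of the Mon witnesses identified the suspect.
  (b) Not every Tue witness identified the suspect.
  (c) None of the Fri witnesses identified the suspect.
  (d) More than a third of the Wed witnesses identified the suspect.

0

(a) Mon: |A| = 6, |A ∩ B| = 2; needs |A ∩ B| ≥ |A ∖ B| — false.
(b) Tue: |A| = 9, |A ∩ B| = 9; needs A ⊄ B (|A ∖ B| ≥ 1) — false.
(c) Fri: |A| = 5, |A ∩ B| = 1; needs A ∩ B = ∅ (|A ∩ B| = 0) — false.
(d) Wed: |A| = 5, |A ∩ B| = 1; needs |A ∩ B| / |A| > 1/3 — false.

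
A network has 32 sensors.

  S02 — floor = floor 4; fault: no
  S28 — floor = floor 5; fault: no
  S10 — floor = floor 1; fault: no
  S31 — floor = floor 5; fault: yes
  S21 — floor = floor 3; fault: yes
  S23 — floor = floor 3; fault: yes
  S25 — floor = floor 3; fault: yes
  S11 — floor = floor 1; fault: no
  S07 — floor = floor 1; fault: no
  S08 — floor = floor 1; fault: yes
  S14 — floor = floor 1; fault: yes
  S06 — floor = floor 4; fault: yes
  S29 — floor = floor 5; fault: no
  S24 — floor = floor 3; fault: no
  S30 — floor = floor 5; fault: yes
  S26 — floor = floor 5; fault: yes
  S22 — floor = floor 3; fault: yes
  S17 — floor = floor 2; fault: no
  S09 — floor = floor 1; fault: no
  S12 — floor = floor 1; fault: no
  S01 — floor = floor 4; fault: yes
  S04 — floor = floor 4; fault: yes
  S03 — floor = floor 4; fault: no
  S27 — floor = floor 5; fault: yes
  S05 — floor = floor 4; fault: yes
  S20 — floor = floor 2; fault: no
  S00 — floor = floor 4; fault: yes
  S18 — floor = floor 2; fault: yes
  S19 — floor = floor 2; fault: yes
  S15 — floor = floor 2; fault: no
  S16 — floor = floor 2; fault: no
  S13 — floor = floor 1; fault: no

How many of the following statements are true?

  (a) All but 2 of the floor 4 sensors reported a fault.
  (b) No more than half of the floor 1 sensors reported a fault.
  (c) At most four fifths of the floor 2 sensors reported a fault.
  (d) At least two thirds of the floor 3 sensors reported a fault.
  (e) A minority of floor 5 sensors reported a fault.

4

(a) floor 4: |A| = 7, |A ∩ B| = 5; needs |A ∖ B| = 2 — true.
(b) floor 1: |A| = 8, |A ∩ B| = 2; needs |A ∩ B| ≤ |A ∖ B| — true.
(c) floor 2: |A| = 6, |A ∩ B| = 2; needs |A ∩ B| / |A| ≤ 4/5 — true.
(d) floor 3: |A| = 5, |A ∩ B| = 4; needs |A ∩ B| / |A| ≥ 2/3 — true.
(e) floor 5: |A| = 6, |A ∩ B| = 4; needs |A ∩ B| < |A ∖ B| — false.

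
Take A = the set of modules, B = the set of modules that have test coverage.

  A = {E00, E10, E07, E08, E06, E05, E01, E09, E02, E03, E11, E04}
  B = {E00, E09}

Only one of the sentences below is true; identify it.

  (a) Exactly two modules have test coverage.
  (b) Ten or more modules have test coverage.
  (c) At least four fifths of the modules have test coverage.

(a)

|A| = 12, |A ∩ B| = 2, |A ∖ B| = 10.
(a) requires |A ∩ B| = 2: true.
(b) requires |A ∩ B| ≥ 10: false.
(c) requires |A ∩ B| / |A| ≥ 4/5: false.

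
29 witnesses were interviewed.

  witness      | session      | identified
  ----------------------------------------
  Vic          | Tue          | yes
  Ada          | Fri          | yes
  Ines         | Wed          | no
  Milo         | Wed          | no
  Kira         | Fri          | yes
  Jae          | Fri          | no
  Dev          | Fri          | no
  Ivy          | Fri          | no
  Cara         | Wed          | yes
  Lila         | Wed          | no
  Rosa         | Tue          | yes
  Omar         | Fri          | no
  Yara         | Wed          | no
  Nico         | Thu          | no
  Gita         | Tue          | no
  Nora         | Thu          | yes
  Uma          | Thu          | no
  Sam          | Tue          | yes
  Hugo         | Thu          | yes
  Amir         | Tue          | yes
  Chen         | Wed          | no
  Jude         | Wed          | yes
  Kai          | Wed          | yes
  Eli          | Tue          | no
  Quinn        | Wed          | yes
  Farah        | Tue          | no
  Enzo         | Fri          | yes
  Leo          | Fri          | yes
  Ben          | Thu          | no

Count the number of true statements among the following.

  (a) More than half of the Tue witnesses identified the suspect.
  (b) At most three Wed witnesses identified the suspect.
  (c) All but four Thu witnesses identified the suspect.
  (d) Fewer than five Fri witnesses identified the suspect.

2

(a) Tue: |A| = 7, |A ∩ B| = 4; needs |A ∩ B| > |A ∖ B| — true.
(b) Wed: |A| = 9, |A ∩ B| = 4; needs |A ∩ B| ≤ 3 — false.
(c) Thu: |A| = 5, |A ∩ B| = 2; needs |A ∖ B| = 4 — false.
(d) Fri: |A| = 8, |A ∩ B| = 4; needs |A ∩ B| < 5 — true.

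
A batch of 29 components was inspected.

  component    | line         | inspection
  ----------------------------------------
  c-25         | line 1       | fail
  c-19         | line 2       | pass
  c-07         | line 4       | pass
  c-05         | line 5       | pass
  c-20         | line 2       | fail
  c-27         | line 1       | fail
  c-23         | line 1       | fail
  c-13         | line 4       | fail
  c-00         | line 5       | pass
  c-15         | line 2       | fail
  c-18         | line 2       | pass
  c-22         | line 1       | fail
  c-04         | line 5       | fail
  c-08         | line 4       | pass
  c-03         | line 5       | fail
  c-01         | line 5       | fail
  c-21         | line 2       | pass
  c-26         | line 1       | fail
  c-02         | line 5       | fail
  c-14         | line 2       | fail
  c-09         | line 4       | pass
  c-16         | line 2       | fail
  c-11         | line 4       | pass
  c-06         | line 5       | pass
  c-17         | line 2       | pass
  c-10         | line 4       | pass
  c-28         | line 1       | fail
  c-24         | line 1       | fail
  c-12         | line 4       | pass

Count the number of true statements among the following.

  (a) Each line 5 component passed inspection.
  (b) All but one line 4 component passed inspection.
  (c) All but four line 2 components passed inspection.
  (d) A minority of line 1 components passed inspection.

(a) line 5: |A| = 7, |A ∩ B| = 3; needs A ⊆ B, i.e. every element of A is in B (|A ∖ B| = 0) — false.
(b) line 4: |A| = 7, |A ∩ B| = 6; needs |A ∖ B| = 1 — true.
(c) line 2: |A| = 8, |A ∩ B| = 4; needs |A ∖ B| = 4 — true.
(d) line 1: |A| = 7, |A ∩ B| = 0; needs |A ∩ B| < |A ∖ B| — true.

3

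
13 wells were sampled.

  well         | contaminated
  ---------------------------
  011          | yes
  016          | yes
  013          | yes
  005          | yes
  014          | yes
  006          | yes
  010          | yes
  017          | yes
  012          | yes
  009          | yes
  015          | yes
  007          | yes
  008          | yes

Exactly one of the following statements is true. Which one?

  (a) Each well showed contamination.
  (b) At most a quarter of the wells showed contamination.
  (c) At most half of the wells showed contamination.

|A| = 13, |A ∩ B| = 13, |A ∖ B| = 0.
(a) requires A ⊆ B, i.e. every element of A is in B (|A ∖ B| = 0): true.
(b) requires |A ∩ B| / |A| ≤ 1/4: false.
(c) requires |A ∩ B| ≤ |A ∖ B|: false.

(a)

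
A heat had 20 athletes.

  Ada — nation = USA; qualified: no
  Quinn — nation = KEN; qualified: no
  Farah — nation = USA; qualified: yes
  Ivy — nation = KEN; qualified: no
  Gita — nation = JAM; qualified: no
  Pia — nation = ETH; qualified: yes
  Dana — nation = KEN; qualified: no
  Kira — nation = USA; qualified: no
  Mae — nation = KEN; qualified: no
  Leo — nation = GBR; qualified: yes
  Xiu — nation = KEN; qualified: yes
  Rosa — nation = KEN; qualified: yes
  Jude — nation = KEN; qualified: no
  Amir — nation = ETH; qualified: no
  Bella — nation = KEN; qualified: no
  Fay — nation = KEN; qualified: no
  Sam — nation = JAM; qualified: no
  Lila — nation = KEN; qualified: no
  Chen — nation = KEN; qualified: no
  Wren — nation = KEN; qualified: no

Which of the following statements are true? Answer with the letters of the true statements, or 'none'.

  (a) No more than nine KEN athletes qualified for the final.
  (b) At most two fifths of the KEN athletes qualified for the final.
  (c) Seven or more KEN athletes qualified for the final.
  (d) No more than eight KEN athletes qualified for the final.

(a), (b), (d)

|A| = 12, |A ∩ B| = 2, |A ∖ B| = 10.
(a) |A ∩ B| ≤ 9: holds.
(b) |A ∩ B| / |A| ≤ 2/5: holds.
(c) |A ∩ B| ≥ 7: fails.
(d) |A ∩ B| ≤ 8: holds.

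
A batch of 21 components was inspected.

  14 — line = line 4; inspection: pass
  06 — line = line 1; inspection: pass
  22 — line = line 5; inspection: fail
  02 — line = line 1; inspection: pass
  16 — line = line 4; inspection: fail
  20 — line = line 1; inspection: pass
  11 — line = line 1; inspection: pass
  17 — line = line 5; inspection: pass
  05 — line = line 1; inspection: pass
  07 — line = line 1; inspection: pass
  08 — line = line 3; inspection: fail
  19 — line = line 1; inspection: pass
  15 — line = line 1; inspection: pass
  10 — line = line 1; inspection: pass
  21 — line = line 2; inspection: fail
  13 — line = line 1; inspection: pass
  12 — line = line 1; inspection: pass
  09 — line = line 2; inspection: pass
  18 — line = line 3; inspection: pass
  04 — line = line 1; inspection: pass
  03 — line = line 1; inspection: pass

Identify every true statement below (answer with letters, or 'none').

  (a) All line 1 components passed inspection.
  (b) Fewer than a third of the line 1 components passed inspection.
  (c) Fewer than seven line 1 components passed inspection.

|A| = 13, |A ∩ B| = 13, |A ∖ B| = 0.
(a) A ⊆ B, i.e. every element of A is in B (|A ∖ B| = 0): holds.
(b) |A ∩ B| / |A| < 1/3: fails.
(c) |A ∩ B| < 7: fails.

(a)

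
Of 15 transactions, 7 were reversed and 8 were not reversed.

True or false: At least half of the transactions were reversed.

False

Truth condition: |A ∩ B| ≥ |A ∖ B|.
|A| = 15, |A ∩ B| = 7, |A ∖ B| = 8.
7 < 8, so the statement is false.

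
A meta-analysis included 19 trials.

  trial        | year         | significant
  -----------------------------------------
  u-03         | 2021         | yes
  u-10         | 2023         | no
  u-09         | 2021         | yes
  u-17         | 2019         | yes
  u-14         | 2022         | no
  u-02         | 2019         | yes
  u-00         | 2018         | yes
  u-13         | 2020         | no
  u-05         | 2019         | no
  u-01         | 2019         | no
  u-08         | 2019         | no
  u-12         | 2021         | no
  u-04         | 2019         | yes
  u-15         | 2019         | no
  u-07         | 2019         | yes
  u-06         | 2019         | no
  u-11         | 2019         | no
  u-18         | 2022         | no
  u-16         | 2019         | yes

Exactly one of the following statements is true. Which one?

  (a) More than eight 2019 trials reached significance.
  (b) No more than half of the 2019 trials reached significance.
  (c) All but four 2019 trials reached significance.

(b)

|A| = 11, |A ∩ B| = 5, |A ∖ B| = 6.
(a) requires |A ∩ B| > 8: false.
(b) requires |A ∩ B| ≤ |A ∖ B|: true.
(c) requires |A ∖ B| = 4: false.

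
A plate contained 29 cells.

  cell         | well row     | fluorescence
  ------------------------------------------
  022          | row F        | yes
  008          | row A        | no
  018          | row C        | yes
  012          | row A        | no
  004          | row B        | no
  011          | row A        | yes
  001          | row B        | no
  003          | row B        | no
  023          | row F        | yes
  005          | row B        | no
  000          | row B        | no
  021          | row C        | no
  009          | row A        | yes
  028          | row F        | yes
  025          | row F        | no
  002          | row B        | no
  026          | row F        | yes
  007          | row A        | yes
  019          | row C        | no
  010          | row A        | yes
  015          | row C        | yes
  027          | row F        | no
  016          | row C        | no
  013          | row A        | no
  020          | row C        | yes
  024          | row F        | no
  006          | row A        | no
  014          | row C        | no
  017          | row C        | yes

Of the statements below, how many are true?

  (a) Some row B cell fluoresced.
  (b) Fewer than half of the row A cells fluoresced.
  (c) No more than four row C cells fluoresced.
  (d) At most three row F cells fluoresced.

(a) row B: |A| = 6, |A ∩ B| = 0; needs A ∩ B ≠ ∅ (|A ∩ B| ≥ 1) — false.
(b) row A: |A| = 8, |A ∩ B| = 4; needs |A ∩ B| < |A ∖ B| — false.
(c) row C: |A| = 8, |A ∩ B| = 4; needs |A ∩ B| ≤ 4 — true.
(d) row F: |A| = 7, |A ∩ B| = 4; needs |A ∩ B| ≤ 3 — false.

1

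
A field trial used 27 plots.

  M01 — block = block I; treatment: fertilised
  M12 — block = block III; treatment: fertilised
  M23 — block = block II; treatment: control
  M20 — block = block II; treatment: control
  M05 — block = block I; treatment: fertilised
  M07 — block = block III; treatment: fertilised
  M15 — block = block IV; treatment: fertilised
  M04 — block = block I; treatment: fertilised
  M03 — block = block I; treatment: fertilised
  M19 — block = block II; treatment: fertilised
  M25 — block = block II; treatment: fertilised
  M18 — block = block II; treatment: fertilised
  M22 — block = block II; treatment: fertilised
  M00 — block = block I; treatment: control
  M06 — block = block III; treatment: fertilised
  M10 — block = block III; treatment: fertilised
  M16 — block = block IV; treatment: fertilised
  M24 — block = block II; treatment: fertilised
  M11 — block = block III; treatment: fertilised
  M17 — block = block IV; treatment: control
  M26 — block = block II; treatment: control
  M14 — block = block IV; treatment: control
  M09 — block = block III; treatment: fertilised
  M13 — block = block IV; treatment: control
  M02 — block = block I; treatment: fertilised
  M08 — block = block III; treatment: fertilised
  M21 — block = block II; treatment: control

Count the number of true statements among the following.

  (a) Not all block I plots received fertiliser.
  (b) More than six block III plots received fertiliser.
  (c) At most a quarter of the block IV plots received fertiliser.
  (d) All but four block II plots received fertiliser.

3

(a) block I: |A| = 6, |A ∩ B| = 5; needs A ⊄ B (|A ∖ B| ≥ 1) — true.
(b) block III: |A| = 7, |A ∩ B| = 7; needs |A ∩ B| > 6 — true.
(c) block IV: |A| = 5, |A ∩ B| = 2; needs |A ∩ B| / |A| ≤ 1/4 — false.
(d) block II: |A| = 9, |A ∩ B| = 5; needs |A ∖ B| = 4 — true.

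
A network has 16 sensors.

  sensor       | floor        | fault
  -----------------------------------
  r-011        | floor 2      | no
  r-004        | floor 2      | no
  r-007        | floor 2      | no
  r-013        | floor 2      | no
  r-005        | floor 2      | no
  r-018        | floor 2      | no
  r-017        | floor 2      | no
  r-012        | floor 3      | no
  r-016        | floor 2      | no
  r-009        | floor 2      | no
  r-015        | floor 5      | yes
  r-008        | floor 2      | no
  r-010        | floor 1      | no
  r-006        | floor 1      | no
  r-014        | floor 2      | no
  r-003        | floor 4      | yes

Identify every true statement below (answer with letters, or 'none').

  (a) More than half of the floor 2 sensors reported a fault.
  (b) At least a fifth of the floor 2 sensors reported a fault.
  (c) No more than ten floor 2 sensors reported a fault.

(c)

|A| = 11, |A ∩ B| = 0, |A ∖ B| = 11.
(a) |A ∩ B| > |A ∖ B|: fails.
(b) |A ∩ B| / |A| ≥ 1/5: fails.
(c) |A ∩ B| ≤ 10: holds.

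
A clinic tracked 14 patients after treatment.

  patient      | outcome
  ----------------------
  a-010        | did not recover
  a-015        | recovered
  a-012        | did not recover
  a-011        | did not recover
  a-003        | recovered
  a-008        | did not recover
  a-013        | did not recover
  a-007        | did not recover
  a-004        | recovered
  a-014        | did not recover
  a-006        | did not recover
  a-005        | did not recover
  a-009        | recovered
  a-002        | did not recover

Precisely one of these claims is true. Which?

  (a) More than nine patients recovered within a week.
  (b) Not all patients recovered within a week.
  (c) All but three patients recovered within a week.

(b)

|A| = 14, |A ∩ B| = 4, |A ∖ B| = 10.
(a) requires |A ∩ B| > 9: false.
(b) requires A ⊄ B (|A ∖ B| ≥ 1): true.
(c) requires |A ∖ B| = 3: false.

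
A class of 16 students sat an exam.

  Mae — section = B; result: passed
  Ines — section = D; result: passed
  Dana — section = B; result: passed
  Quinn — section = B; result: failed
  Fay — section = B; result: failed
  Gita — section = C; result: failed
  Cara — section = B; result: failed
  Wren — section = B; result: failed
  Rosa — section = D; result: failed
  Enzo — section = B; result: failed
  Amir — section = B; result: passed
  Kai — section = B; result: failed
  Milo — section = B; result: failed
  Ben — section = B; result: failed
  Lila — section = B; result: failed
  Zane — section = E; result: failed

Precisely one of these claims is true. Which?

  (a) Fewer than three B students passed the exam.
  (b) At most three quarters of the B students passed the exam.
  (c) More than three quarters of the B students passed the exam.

|A| = 12, |A ∩ B| = 3, |A ∖ B| = 9.
(a) requires |A ∩ B| < 3: false.
(b) requires |A ∩ B| / |A| ≤ 3/4: true.
(c) requires |A ∩ B| / |A| > 3/4: false.

(b)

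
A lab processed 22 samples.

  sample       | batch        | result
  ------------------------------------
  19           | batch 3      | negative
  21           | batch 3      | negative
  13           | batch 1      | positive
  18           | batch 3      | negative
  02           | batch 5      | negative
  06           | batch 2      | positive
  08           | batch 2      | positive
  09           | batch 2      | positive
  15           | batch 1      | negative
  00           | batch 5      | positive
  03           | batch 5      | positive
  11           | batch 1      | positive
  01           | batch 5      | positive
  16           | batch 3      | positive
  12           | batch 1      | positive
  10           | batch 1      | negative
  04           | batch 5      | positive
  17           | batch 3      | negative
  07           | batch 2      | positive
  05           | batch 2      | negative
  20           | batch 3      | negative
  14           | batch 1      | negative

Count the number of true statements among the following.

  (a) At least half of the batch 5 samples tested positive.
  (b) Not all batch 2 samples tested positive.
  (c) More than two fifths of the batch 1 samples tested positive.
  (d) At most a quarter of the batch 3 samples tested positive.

4

(a) batch 5: |A| = 5, |A ∩ B| = 4; needs |A ∩ B| ≥ |A ∖ B| — true.
(b) batch 2: |A| = 5, |A ∩ B| = 4; needs A ⊄ B (|A ∖ B| ≥ 1) — true.
(c) batch 1: |A| = 6, |A ∩ B| = 3; needs |A ∩ B| / |A| > 2/5 — true.
(d) batch 3: |A| = 6, |A ∩ B| = 1; needs |A ∩ B| / |A| ≤ 1/4 — true.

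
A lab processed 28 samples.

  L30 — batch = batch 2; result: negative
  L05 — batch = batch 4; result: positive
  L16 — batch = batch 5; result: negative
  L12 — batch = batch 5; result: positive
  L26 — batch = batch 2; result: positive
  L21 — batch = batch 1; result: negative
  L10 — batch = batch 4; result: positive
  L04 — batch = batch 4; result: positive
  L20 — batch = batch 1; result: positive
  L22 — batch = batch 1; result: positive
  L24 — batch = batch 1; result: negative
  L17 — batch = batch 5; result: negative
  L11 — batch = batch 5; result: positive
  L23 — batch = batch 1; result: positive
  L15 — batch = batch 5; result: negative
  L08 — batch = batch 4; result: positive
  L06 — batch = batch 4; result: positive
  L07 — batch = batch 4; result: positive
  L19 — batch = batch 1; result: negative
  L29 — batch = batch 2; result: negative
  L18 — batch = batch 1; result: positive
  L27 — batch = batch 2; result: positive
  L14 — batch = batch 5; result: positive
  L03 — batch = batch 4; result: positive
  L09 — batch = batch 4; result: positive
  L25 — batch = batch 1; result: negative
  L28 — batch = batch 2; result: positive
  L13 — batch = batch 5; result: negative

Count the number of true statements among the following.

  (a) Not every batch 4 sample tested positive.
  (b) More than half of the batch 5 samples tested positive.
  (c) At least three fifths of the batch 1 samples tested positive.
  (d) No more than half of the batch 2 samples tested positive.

0

(a) batch 4: |A| = 8, |A ∩ B| = 8; needs A ⊄ B (|A ∖ B| ≥ 1) — false.
(b) batch 5: |A| = 7, |A ∩ B| = 3; needs |A ∩ B| > |A ∖ B| — false.
(c) batch 1: |A| = 8, |A ∩ B| = 4; needs |A ∩ B| / |A| ≥ 3/5 — false.
(d) batch 2: |A| = 5, |A ∩ B| = 3; needs |A ∩ B| ≤ |A ∖ B| — false.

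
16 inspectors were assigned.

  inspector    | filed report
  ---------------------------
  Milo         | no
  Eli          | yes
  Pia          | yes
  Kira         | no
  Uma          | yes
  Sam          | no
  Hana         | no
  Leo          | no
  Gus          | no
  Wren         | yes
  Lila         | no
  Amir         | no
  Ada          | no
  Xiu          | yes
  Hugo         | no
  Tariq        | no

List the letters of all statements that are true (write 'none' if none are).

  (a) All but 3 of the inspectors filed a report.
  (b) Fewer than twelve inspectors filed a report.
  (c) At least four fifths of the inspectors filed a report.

|A| = 16, |A ∩ B| = 5, |A ∖ B| = 11.
(a) |A ∖ B| = 3: fails.
(b) |A ∩ B| < 12: holds.
(c) |A ∩ B| / |A| ≥ 4/5: fails.

(b)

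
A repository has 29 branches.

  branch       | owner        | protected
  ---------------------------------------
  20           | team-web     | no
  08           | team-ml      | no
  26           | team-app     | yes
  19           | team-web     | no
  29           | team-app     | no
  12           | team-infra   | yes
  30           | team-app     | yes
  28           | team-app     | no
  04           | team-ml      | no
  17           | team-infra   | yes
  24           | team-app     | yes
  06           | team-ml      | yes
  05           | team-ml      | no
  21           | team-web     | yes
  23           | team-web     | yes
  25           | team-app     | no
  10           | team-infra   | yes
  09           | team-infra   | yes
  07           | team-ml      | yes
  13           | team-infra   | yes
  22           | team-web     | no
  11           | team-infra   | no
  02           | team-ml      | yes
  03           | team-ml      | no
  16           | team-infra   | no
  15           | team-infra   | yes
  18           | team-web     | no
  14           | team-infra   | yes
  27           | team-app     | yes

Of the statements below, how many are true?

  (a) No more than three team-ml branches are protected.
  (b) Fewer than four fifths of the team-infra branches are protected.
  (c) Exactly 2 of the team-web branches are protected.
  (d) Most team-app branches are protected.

(a) team-ml: |A| = 7, |A ∩ B| = 3; needs |A ∩ B| ≤ 3 — true.
(b) team-infra: |A| = 9, |A ∩ B| = 7; needs |A ∩ B| / |A| < 4/5 — true.
(c) team-web: |A| = 6, |A ∩ B| = 2; needs |A ∩ B| = 2 — true.
(d) team-app: |A| = 7, |A ∩ B| = 4; needs |A ∩ B| > |A ∖ B| — true.

4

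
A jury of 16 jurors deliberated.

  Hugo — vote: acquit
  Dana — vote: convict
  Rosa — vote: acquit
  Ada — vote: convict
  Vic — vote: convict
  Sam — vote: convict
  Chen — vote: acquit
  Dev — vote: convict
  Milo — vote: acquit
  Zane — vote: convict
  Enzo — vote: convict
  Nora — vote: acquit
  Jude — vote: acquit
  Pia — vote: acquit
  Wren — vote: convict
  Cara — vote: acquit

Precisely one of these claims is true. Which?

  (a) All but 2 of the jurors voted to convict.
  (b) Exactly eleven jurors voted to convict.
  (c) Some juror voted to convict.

(c)

|A| = 16, |A ∩ B| = 8, |A ∖ B| = 8.
(a) requires |A ∖ B| = 2: false.
(b) requires |A ∩ B| = 11: false.
(c) requires A ∩ B ≠ ∅ (|A ∩ B| ≥ 1): true.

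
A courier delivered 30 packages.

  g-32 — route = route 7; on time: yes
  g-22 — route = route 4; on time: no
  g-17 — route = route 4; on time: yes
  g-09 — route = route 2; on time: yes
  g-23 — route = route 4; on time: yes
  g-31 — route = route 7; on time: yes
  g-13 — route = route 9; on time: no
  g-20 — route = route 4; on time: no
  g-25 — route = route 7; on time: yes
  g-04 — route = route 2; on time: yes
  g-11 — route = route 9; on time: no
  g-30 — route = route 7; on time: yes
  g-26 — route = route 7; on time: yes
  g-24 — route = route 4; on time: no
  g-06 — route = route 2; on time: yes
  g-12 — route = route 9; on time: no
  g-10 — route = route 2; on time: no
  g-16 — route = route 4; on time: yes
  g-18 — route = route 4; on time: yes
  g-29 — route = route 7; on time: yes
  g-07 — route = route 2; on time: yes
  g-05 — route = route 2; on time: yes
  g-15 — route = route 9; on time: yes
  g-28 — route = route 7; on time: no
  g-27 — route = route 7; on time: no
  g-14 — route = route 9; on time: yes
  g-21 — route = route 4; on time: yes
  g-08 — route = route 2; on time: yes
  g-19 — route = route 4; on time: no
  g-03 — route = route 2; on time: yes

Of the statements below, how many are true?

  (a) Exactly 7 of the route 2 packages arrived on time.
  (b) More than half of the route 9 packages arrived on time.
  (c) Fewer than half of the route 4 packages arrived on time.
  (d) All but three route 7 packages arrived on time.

1

(a) route 2: |A| = 8, |A ∩ B| = 7; needs |A ∩ B| = 7 — true.
(b) route 9: |A| = 5, |A ∩ B| = 2; needs |A ∩ B| > |A ∖ B| — false.
(c) route 4: |A| = 9, |A ∩ B| = 5; needs |A ∩ B| < |A ∖ B| — false.
(d) route 7: |A| = 8, |A ∩ B| = 6; needs |A ∖ B| = 3 — false.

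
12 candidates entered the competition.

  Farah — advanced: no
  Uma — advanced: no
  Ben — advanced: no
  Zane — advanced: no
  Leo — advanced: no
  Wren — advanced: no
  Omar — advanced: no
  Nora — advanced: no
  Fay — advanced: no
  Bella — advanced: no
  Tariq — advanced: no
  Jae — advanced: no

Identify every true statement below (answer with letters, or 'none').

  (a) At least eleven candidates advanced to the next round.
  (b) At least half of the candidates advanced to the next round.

|A| = 12, |A ∩ B| = 0, |A ∖ B| = 12.
(a) |A ∩ B| ≥ 11: fails.
(b) |A ∩ B| ≥ |A ∖ B|: fails.

none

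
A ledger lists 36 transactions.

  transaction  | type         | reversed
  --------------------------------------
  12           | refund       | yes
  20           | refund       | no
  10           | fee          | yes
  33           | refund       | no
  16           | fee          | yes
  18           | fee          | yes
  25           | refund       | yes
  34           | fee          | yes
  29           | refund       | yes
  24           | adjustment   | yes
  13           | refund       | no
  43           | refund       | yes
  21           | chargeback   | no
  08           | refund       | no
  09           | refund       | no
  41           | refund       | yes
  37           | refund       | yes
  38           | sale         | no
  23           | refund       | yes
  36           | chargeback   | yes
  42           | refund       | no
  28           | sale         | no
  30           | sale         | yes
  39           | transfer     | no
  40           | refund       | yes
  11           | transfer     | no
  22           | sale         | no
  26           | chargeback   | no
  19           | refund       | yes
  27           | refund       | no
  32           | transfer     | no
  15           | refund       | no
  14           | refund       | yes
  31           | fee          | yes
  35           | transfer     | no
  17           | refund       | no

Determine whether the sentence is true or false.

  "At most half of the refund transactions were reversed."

Truth condition: |A ∩ B| ≤ |A ∖ B|.
|A| = 19, |A ∩ B| = 10, |A ∖ B| = 9.
10 > 9, so the statement is false.

False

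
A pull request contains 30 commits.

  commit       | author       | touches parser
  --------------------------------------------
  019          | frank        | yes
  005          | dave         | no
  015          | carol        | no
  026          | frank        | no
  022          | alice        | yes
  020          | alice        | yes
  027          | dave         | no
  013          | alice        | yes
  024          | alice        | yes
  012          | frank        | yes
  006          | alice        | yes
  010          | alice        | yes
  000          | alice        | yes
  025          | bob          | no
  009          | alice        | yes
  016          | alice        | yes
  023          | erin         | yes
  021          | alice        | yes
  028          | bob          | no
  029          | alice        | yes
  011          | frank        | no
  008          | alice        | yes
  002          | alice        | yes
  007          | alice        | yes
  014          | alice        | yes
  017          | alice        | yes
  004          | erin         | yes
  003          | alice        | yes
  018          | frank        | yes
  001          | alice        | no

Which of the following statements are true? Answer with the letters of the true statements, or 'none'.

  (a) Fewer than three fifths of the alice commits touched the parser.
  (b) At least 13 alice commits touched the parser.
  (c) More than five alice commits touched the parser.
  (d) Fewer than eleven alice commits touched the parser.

|A| = 18, |A ∩ B| = 17, |A ∖ B| = 1.
(a) |A ∩ B| / |A| < 3/5: fails.
(b) |A ∩ B| ≥ 13: holds.
(c) |A ∩ B| > 5: holds.
(d) |A ∩ B| < 11: fails.

(b), (c)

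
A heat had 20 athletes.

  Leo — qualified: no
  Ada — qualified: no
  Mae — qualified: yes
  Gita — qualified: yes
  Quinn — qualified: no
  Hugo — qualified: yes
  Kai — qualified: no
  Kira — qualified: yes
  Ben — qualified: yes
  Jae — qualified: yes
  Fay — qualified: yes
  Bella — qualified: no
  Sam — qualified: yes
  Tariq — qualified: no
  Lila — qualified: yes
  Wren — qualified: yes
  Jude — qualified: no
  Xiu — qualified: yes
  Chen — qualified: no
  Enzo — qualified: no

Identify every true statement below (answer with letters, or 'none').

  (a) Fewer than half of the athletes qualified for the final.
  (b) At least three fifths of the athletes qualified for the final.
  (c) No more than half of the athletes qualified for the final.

|A| = 20, |A ∩ B| = 11, |A ∖ B| = 9.
(a) |A ∩ B| < |A ∖ B|: fails.
(b) |A ∩ B| / |A| ≥ 3/5: fails.
(c) |A ∩ B| ≤ |A ∖ B|: fails.

none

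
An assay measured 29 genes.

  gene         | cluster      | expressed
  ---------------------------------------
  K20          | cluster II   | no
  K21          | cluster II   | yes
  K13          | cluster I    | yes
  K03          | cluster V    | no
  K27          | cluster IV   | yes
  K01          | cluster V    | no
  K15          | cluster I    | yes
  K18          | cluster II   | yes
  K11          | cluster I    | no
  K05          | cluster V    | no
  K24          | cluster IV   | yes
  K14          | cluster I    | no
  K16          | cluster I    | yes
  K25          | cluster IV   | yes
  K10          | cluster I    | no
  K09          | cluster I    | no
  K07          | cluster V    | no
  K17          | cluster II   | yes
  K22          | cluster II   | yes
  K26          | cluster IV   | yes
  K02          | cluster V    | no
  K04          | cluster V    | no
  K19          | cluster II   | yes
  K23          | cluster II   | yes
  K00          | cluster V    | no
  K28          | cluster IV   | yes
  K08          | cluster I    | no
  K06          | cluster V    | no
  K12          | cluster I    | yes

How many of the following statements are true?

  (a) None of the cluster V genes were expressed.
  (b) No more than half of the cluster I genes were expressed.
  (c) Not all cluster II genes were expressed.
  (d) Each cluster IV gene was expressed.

(a) cluster V: |A| = 8, |A ∩ B| = 0; needs A ∩ B = ∅ (|A ∩ B| = 0) — true.
(b) cluster I: |A| = 9, |A ∩ B| = 4; needs |A ∩ B| ≤ |A ∖ B| — true.
(c) cluster II: |A| = 7, |A ∩ B| = 6; needs A ⊄ B (|A ∖ B| ≥ 1) — true.
(d) cluster IV: |A| = 5, |A ∩ B| = 5; needs A ⊆ B, i.e. every element of A is in B (|A ∖ B| = 0) — true.

4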